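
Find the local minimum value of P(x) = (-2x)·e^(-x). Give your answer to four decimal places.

-0.7358

By the product rule, P'(x) = (2x - 2)·e^(-x). Since e^(-x) > 0, the only critical point is x = 1.
P''(1) has the same sign as 2 > 0, so this is a local minimum.
P(1) = (-2)·e^(-1) ≈ -0.7358.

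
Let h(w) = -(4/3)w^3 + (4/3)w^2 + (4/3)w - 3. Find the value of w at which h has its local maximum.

Critical points: h'(w) = -4w^2 + (8/3)w + 4/3 vanishes at w = -1/3, 1.
Second-derivative test with h''(w) = -8w + 8/3: h''(-1/3) = 16/3 > 0 ⇒ local minimum; h''(1) = -16/3 < 0 ⇒ local maximum.
The local maximum is h(1) = -5/3.

1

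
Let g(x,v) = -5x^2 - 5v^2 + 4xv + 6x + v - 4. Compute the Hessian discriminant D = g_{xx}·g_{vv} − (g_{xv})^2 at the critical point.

84

∂g/∂x = -10x + 4v + 6 = 0 and ∂g/∂v = 4x - 10v + 1 = 0, so (x, v) = (16/21, 17/42).
The Hessian has g_{xx} = -10, g_{vv} = -10, g_{xv} = 4, giving D = 84 > 0 with g_{xx} < 0, so the point is a local maximum.
D = (-10)·(-10) − (4)^2 = 84.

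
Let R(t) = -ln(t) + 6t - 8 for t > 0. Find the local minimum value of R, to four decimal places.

-5.2082

R'(t) = -1/t + 6 = 0 gives t = 1/6.
R''(t) = 1/t², which is positive for t > 0, so this is a local minimum.
R(1/6) = -1·ln(1/6) + 1 - 8 ≈ -5.2082.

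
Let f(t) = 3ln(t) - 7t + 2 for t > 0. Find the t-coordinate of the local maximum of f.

f'(t) = 3/t − 7 = 0 gives t = 3/7.
f''(t) = -3/t², which is negative for t > 0, so this is a local maximum.
f(3/7) = 3·ln(3/7) - 3 + 2 ≈ -3.5419.

3/7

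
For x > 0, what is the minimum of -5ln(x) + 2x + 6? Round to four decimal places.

R'(x) = -5/x + 2 = 0 gives x = 5/2.
R''(x) = 5/x², which is positive for x > 0, so this is a local minimum.
R(5/2) = -5·ln(5/2) + 5 + 6 ≈ 6.4185.

6.4185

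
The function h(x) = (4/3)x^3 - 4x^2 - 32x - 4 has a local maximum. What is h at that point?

h'(x) = 4x^2 - 8x - 32. Setting h'(x) = 0 gives x ∈ {-2, 4}.
Second-derivative test with h''(x) = 8x - 8: h''(-2) = -24 < 0 ⇒ local maximum; h''(4) = 24 > 0 ⇒ local minimum.
So the local maximum value is h(-2) = 100/3.

100/3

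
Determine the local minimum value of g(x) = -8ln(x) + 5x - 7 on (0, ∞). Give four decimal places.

g'(x) = -8/x + 5 = 0 gives x = 8/5.
g''(x) = 8/x², which is positive for x > 0, so this is a local minimum.
g(8/5) = -8·ln(8/5) + 8 - 7 ≈ -2.7600.

-2.7600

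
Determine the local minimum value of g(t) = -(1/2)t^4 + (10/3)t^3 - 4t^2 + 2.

g'(t) = -2t^3 + 10t^2 - 8t = 0 at t = 0, 1, 4.
Second-derivative test with g''(t) = -6t^2 + 20t - 8: g''(0) = -8 < 0 ⇒ local maximum; g''(1) = 6 > 0 ⇒ local minimum; g''(4) = -24 < 0 ⇒ local maximum.
The local minimum is g(1) = 5/6.

5/6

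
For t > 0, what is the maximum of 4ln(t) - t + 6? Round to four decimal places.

f'(t) = 4/t − 1 = 0 gives t = 4.
f''(t) = -4/t², which is negative for t > 0, so this is a local maximum.
f(4) = 4·ln(4) - 4 + 6 ≈ 7.5452.

7.5452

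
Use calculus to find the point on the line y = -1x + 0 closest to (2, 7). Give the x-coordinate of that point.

-5/2

Minimize D(x)^2 = (x - 2)^2 + (-x - 7)^2.
d/dx[D^2] = 2(x - 2) + 2·(-1)·(-x - 7) = 0 ⇒ x = -5/2.
Then y = 5/2 and the distance is √(81/2) ≈ 6.3640.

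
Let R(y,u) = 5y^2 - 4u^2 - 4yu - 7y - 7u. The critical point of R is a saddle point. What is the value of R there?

245/96

∂R/∂y = 10y - 4u - 7 = 0 and ∂R/∂u = -4y - 8u - 7 = 0, so (y, u) = (7/24, -49/48).
The Hessian has R_{yy} = 10, R_{uu} = -8, R_{yu} = -4, giving D = -96 < 0, so the point is a saddle point.
R(7/24, -49/48) = 245/96.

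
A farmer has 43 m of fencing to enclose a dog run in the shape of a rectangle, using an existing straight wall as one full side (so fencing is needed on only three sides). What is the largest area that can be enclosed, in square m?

1849/8

Let the sides perpendicular to the wall have length x and the parallel side y, so 2x + y = 43 and the area is A = xy = x(43 − 2x).
A'(x) = 43 − 4x = 0 gives x = 43/4, and A''(x) = −4 < 0 confirms a maximum.
Then y = 43 − 2·43/4 = 43/2 and A = 1849/8.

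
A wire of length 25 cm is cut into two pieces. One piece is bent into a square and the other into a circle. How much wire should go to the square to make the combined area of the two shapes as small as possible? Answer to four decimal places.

14.0025

Let x be the length used for the square. Square side x/4; circle radius (25−x)/(2π).
A(x) = (x/4)² + π·((25−x)/(2π))² = x²/16 + (25−x)²/(4π) for 0 ≤ x ≤ 25. A'(x) = x/8 − (25−x)/(2π) = 0 gives x = 4·25/(π+4) ≈ 14.0025.
A'' = 1/8 + 1/(2π) > 0, so this gives the minimum combined area; x ≈ 14.0025 cm to the square.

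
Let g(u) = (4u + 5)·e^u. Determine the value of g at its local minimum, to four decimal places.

By the product rule, g'(u) = (4u + 9)·e^u. Since e^u > 0, the only critical point is u = -9/4.
g''(-9/4) has the same sign as 4 > 0, so this is a local minimum.
g(-9/4) = (-4)·e^(-9/4) ≈ -0.4216.

-0.4216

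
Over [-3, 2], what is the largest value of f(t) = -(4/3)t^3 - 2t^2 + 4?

The derivative is -4t^2 - 4t, which vanishes at t = -1 and t = 0.
Evaluating at the critical points and endpoints: f(-3) = 22, f(-1) = 10/3, f(0) = 4, f(2) = -44/3.
Hence the absolute maximum is 22 at t = -3.

22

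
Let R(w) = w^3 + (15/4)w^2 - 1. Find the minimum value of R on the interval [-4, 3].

-5

The derivative is 3w^2 + (15/2)w, which vanishes at w = -5/2 and w = 0.
Candidates: R(-4) = -5,  R(-5/2) = 109/16,  R(0) = -1,  R(3) = 239/4.
Hence the absolute minimum is -5 at w = -4.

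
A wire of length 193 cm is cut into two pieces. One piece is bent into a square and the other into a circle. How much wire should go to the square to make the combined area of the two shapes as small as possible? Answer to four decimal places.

108.0991

Let x be the length used for the square. Square side x/4; circle radius (193−x)/(2π).
A(x) = (x/4)² + π·((193−x)/(2π))² = x²/16 + (193−x)²/(4π) for 0 ≤ x ≤ 193. A'(x) = x/8 − (193−x)/(2π) = 0 gives x = 4·193/(π+4) ≈ 108.0991.
A'' = 1/8 + 1/(2π) > 0, so this gives the minimum combined area; x ≈ 108.0991 cm to the square.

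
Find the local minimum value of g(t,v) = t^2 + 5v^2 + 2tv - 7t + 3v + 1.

∂g/∂t = 2t + 2v - 7 = 0 and ∂g/∂v = 2t + 10v + 3 = 0, so (t, v) = (19/4, -5/4).
The Hessian has g_{tt} = 2, g_{vv} = 10, g_{tv} = 2, giving D = 16 > 0 with g_{tt} > 0, so the point is a local minimum.
g(19/4, -5/4) = -35/2.

-35/2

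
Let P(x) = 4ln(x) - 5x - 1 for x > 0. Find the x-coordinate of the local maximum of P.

4/5

P'(x) = 4/x − 5 = 0 gives x = 4/5.
P''(x) = -4/x², which is negative for x > 0, so this is a local maximum.
P(4/5) = 4·ln(4/5) - 4 - 1 ≈ -5.8926.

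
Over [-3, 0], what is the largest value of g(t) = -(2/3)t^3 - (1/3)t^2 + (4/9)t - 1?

38/3

g'(t) = -2t^2 - (2/3)t + 4/9, whose only zero in [-3, 0] is t = -2/3.
Candidates: g(-3) = 38/3; g(-2/3) = -101/81; g(0) = -1.
The maximum over the interval is 38/3, attained at t = -3.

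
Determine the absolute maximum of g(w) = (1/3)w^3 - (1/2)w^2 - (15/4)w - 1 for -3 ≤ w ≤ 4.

19/8

The derivative is w^2 - w - 15/4, which vanishes at w = -3/2 and w = 5/2.
Evaluating at the critical points and endpoints: g(-3) = -13/4; g(-3/2) = 19/8; g(5/2) = -199/24; g(4) = -8/3.
So the maximum is g(-3/2) = 19/8.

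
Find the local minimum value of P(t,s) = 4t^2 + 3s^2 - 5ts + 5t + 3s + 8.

-2/23

∂P/∂t = 8t - 5s + 5 = 0 and ∂P/∂s = -5t + 6s + 3 = 0, so (t, s) = (-45/23, -49/23).
The Hessian has P_{tt} = 8, P_{ss} = 6, P_{ts} = -5, giving D = 23 > 0 with P_{tt} > 0, so the point is a local minimum.
P(-45/23, -49/23) = -2/23.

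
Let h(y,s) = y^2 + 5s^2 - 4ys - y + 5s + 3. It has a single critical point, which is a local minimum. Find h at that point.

1/2

∂h/∂y = 2y - 4s - 1 = 0 and ∂h/∂s = -4y + 10s + 5 = 0, so (y, s) = (-5/2, -3/2).
The Hessian has h_{yy} = 2, h_{ss} = 10, h_{ys} = -4, giving D = 4 > 0 with h_{yy} > 0, so the point is a local minimum.
h(-5/2, -3/2) = 1/2.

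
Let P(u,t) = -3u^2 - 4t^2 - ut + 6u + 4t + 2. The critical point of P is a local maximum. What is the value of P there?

262/47

∂P/∂u = -6u - t + 6 = 0 and ∂P/∂t = -u - 8t + 4 = 0, so (u, t) = (44/47, 18/47).
The Hessian has P_{uu} = -6, P_{tt} = -8, P_{ut} = -1, giving D = 47 > 0 with P_{uu} < 0, so the point is a local maximum.
P(44/47, 18/47) = 262/47.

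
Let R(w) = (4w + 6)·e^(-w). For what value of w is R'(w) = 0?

R'(w) = 4·e^(-w) + (4w + 6)·(-1)·e^(-w) = (-4w - 2)·e^(-w). Since e^(-w) > 0, the only critical point is w = -1/2.
R''(-1/2) has the same sign as -4 < 0, so this is a local maximum.
R(-1/2) = (4)·e^(1/2) ≈ 6.5949.

-1/2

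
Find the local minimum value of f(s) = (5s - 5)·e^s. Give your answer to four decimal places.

-5.0000

By the product rule, f'(s) = (5s)·e^s. Since e^s > 0, the only critical point is s = 0.
f''(0) has the same sign as 5 > 0, so this is a local minimum.
f(0) = (-5)·e^(0) ≈ -5.0000.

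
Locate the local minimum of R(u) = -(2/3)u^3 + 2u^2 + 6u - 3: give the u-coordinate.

-1

R'(u) = -2u^2 + 4u + 6 = 0 at u = -1, 3.
R''(u) = -4u + 4. R''(-1) = 8 > 0 ⇒ local minimum; R''(3) = -8 < 0 ⇒ local maximum.
The local minimum is R(-1) = -19/3.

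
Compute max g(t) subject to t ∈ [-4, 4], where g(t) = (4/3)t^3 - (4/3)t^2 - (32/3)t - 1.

The derivative is 4t^2 - (8/3)t - 32/3, which vanishes at t = -4/3 and t = 2.
Evaluating at the critical points and endpoints: g(-4) = -65,  g(-4/3) = 623/81,  g(2) = -17,  g(4) = 61/3.
So the maximum is g(4) = 61/3.

61/3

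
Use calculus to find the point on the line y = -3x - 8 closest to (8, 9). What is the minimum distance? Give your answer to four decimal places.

Minimize D(x)^2 = (x - 8)^2 + (-3x - 17)^2.
d/dx[D^2] = 2(x - 8) + 2·(-3)·(-3x - 17) = 0 ⇒ x = -43/10.
Then y = 49/10 and the distance is √(1681/10) ≈ 12.9653.

12.9653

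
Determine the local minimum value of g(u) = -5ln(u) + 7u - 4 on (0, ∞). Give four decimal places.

g'(u) = -5/u + 7 = 0 gives u = 5/7.
g''(u) = 5/u², which is positive for u > 0, so this is a local minimum.
g(5/7) = -5·ln(5/7) + 5 - 4 ≈ 2.6824.

2.6824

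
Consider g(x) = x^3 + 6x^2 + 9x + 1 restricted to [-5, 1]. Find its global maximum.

17

The derivative is 3x^2 + 12x + 9, which vanishes at x = -3 and x = -1.
Evaluating at the critical points and endpoints: g(-5) = -19, g(-3) = 1, g(-1) = -3, g(1) = 17.
So the maximum is g(1) = 17.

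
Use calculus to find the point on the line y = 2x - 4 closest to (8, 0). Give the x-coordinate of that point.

16/5

Minimize D(x)^2 = (x - 8)^2 + (2x - 4)^2.
d/dx[D^2] = 2(x - 8) + 2·2·(2x - 4) = 0 ⇒ x = 16/5.
Then y = 12/5 and the distance is √(144/5) ≈ 5.3666.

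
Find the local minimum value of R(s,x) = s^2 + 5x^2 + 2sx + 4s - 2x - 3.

∂R/∂s = 2s + 2x + 4 = 0 and ∂R/∂x = 2s + 10x - 2 = 0, so (s, x) = (-11/4, 3/4).
The Hessian has R_{ss} = 2, R_{xx} = 10, R_{sx} = 2, giving D = 16 > 0 with R_{ss} > 0, so the point is a local minimum.
R(-11/4, 3/4) = -37/4.

-37/4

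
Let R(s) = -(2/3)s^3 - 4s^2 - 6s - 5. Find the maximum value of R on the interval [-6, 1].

The derivative is -2s^2 - 8s - 6, which vanishes at s = -3 and s = -1.
Evaluating at the critical points and endpoints: R(-6) = 31, R(-3) = -5, R(-1) = -7/3, R(1) = -47/3.
The maximum over the interval is 31, attained at s = -6.

31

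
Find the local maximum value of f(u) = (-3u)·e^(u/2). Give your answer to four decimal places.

Differentiating with the product rule gives f'(u) = (-(3/2)u - 3)·e^(u/2). Since e^(u/2) > 0, the only critical point is u = -2.
f''(-2) has the same sign as -3/2 < 0, so this is a local maximum.
f(-2) = (6)·e^(-1) ≈ 2.2073.

2.2073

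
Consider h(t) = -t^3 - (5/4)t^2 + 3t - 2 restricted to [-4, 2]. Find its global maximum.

30

The derivative is -3t^2 - (5/2)t + 3, which vanishes at t = -3/2 and t = 2/3.
Compare values at every candidate in [-4, 2]: h(-4) = 30,  h(-3/2) = -95/16,  h(2/3) = -23/27,  h(2) = -9.
The maximum over the interval is 30, attained at t = -4.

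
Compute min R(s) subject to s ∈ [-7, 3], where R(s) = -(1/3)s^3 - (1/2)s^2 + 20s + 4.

The derivative is -s^2 - s + 20, whose only zero in [-7, 3] is s = -5.
Evaluating at the critical points and endpoints: R(-7) = -277/6,  R(-5) = -401/6,  R(3) = 101/2.
Hence the absolute minimum is -401/6 at s = -5.

-401/6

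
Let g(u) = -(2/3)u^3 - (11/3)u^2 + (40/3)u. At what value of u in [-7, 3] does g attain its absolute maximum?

4/3

g'(u) = -2u^2 - (22/3)u + 40/3, which vanishes at u = -5 and u = 4/3.
Candidates: g(-7) = -133/3,  g(-5) = -75,  g(4/3) = 784/81,  g(3) = -11.
Hence the absolute maximum is 784/81 at u = 4/3.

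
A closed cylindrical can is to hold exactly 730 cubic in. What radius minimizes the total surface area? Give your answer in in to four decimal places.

4.8796

With radius r and height h, πr²h = 730 so h = 730/(πr²), and S(r) = 2πr² + 2πrh = 2πr² + 2·730/r.
S'(r) = 4πr − 2·730/r² = 0 ⇒ r³ = 730/(2π), so r ≈ 4.8796 and h = 2r ≈ 9.7591.
S''(r) = 4π + 4·730/r³ > 0, so this is the minimum; S ≈ 448.8106.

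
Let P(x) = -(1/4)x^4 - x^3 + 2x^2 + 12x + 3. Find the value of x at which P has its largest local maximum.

2

P'(x) = -x^3 - 3x^2 + 4x + 12. Setting P'(x) = 0 gives x ∈ {-3, -2, 2}.
Since P''(x) = -3x^2 - 6x + 4, we get P''(-3) = -5 < 0 ⇒ local maximum; P''(-2) = 4 > 0 ⇒ local minimum; P''(2) = -20 < 0 ⇒ local maximum.
Thus P has its largest local maximum at x = 2, with value 23.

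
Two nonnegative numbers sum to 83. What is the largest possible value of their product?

With x + y = 83, the product is P(x) = x(83 − x).
P'(x) = 83 − 2x = 0 gives x = 83/2; P'' = −2 < 0, so this is the maximum.
P = 83/2·83/2 = 6889/4.

6889/4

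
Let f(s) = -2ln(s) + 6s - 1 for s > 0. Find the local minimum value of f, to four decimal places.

f'(s) = -2/s + 6 = 0 gives s = 1/3.
f''(s) = 2/s², which is positive for s > 0, so this is a local minimum.
f(1/3) = -2·ln(1/3) + 2 - 1 ≈ 3.1972.

3.1972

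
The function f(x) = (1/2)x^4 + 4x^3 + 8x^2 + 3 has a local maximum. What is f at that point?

Critical points: f'(x) = 2x^3 + 12x^2 + 16x vanishes at x = -4, -2, 0.
f''(x) = 6x^2 + 24x + 16. f''(-4) = 16 > 0 ⇒ local minimum; f''(-2) = -8 < 0 ⇒ local maximum; f''(0) = 16 > 0 ⇒ local minimum.
Thus f has its local maximum at x = -2, with value 11.

11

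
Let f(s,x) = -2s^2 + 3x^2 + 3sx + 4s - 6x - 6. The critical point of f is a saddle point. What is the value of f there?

-50/11

∂f/∂s = -4s + 3x + 4 = 0 and ∂f/∂x = 3s + 6x - 6 = 0, so (s, x) = (14/11, 4/11).
The Hessian has f_{ss} = -4, f_{xx} = 6, f_{sx} = 3, giving D = -33 < 0, so the point is a saddle point.
f(14/11, 4/11) = -50/11.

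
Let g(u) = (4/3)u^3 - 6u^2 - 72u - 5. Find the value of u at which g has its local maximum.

g'(u) = 4u^2 - 12u - 72 = 0 at u = -3, 6.
Since g''(u) = 8u - 12, we get g''(-3) = -36 < 0 ⇒ local maximum; g''(6) = 36 > 0 ⇒ local minimum.
The local maximum is g(-3) = 121.

-3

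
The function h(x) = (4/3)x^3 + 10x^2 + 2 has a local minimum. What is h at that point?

2

h'(x) = 4x^2 + 20x = 0 at x = -5, 0.
Second-derivative test with h''(x) = 8x + 20: h''(-5) = -20 < 0 ⇒ local maximum; h''(0) = 20 > 0 ⇒ local minimum.
The local minimum is h(0) = 2.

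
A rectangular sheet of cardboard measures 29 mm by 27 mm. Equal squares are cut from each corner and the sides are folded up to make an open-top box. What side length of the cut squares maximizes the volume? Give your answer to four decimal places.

With cut size x, the volume is V(x) = x(29 − 2x)(27 − 2x) for 0 < x < 13.5.
V'(x) = 12x^2 − 224x + 783. Setting V'(x) = 0 gives x ≈ 4.6577 (the root in (0, 13.5)).
V''(x) = 24x − 224 is negative there, so this is the maximum; V ≈ 1621.4119.

4.6577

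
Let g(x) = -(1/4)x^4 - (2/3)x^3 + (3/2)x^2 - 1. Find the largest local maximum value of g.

41/4

g'(x) = -x^3 - 2x^2 + 3x = 0 at x = -3, 0, 1.
g''(x) = -3x^2 - 4x + 3. g''(-3) = -12 < 0 ⇒ local maximum; g''(0) = 3 > 0 ⇒ local minimum; g''(1) = -4 < 0 ⇒ local maximum.
The largest local maximum is g(-3) = 41/4.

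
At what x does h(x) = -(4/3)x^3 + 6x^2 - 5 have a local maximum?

Critical points: h'(x) = -4x^2 + 12x vanishes at x = 0, 3.
Second-derivative test with h''(x) = -8x + 12: h''(0) = 12 > 0 ⇒ local minimum; h''(3) = -12 < 0 ⇒ local maximum.
The local maximum is h(3) = 13.

3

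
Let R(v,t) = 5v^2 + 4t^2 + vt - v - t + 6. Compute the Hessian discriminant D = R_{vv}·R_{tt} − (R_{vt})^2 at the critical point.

∂R/∂v = 10v + t - 1 = 0 and ∂R/∂t = v + 8t - 1 = 0, so (v, t) = (7/79, 9/79).
The Hessian has R_{vv} = 10, R_{tt} = 8, R_{vt} = 1, giving D = 79 > 0 with R_{vv} > 0, so the point is a local minimum.
D = (10)·(8) − (1)^2 = 79.

79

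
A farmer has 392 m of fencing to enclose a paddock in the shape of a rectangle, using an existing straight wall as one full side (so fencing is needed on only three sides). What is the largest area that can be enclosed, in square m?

19208

Let the sides perpendicular to the wall have length x and the parallel side y, so 2x + y = 392 and the area is A = xy = x(392 − 2x).
A'(x) = 392 − 4x = 0 gives x = 98, and A''(x) = −4 < 0 confirms a maximum.
Then y = 392 − 2·98 = 196 and A = 19208.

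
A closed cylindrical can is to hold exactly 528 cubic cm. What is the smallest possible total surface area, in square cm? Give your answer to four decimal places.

361.6350

With radius r and height h, πr²h = 528 so h = 528/(πr²), and S(r) = 2πr² + 2πrh = 2πr² + 2·528/r.
S'(r) = 4πr − 2·528/r² = 0 ⇒ r³ = 528/(2π), so r ≈ 4.3801 and h = 2r ≈ 8.7602.
S''(r) = 4π + 4·528/r³ > 0, so this is the minimum; S ≈ 361.6350.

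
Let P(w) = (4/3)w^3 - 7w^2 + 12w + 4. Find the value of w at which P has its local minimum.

2

P'(w) = 4w^2 - 14w + 12. Setting P'(w) = 0 gives w ∈ {3/2, 2}.
Since P''(w) = 8w - 14, we get P''(3/2) = -2 < 0 ⇒ local maximum; P''(2) = 2 > 0 ⇒ local minimum.
Thus P has its local minimum at w = 2, with value 32/3.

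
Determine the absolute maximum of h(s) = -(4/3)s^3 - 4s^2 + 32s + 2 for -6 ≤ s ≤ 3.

118/3

Differentiating, h'(s) = -4s^2 - 8s + 32; which vanishes at s = -4 and s = 2.
Candidates: h(-6) = -46, h(-4) = -314/3, h(2) = 118/3, h(3) = 26.
The maximum over the interval is 118/3, attained at s = 2.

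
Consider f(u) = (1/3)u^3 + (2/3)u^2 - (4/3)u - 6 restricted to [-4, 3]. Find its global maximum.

Differentiating, f'(u) = u^2 + (4/3)u - 4/3; which vanishes at u = -2 and u = 2/3.
Evaluating at the critical points and endpoints: f(-4) = -34/3; f(-2) = -10/3; f(2/3) = -526/81; f(3) = 5.
The maximum over the interval is 5, attained at u = 3.

5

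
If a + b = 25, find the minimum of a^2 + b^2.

625/2

With a + b = 25, a^2 + b^2 = a^2 + (25 − a)^2.
The derivative 2a − 2(25 − a) = 4a − 50 vanishes at a = 25/2; second derivative 4 > 0, a minimum.
The minimum is 2·(25/2)^2 = 625/2.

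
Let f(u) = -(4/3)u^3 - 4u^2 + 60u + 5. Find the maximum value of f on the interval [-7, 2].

The derivative is -4u^2 - 8u + 60, whose only zero in [-7, 2] is u = -5.
Evaluating at the critical points and endpoints: f(-7) = -461/3,  f(-5) = -685/3,  f(2) = 295/3.
Hence the absolute maximum is 295/3 at u = 2.

295/3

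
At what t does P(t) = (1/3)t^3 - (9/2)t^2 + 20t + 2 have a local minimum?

5

P'(t) = t^2 - 9t + 20 = 0 at t = 4, 5.
P''(t) = 2t - 9. P''(4) = -1 < 0 ⇒ local maximum; P''(5) = 1 > 0 ⇒ local minimum.
Thus P has its local minimum at t = 5, with value 187/6.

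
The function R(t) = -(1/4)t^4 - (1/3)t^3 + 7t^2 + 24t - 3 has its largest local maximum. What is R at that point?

R'(t) = -t^3 - t^2 + 14t + 24 = 0 at t = -3, -2, 4.
Since R''(t) = -3t^2 - 2t + 14, we get R''(-3) = -7 < 0 ⇒ local maximum; R''(-2) = 6 > 0 ⇒ local minimum; R''(4) = -42 < 0 ⇒ local maximum.
So the largest local maximum value is R(4) = 359/3.

359/3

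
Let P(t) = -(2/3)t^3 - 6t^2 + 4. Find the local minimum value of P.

P'(t) = -2t^2 - 12t = 0 at t = -6, 0.
Since P''(t) = -4t - 12, we get P''(-6) = 12 > 0 ⇒ local minimum; P''(0) = -12 < 0 ⇒ local maximum.
The local minimum is P(-6) = -68.

-68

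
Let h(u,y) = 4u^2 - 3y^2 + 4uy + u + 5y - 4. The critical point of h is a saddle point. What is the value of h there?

∂h/∂u = 8u + 4y + 1 = 0 and ∂h/∂y = 4u - 6y + 5 = 0, so (u, y) = (-13/32, 9/16).
The Hessian has h_{uu} = 8, h_{yy} = -6, h_{uy} = 4, giving D = -64 < 0, so the point is a saddle point.
h(-13/32, 9/16) = -179/64.

-179/64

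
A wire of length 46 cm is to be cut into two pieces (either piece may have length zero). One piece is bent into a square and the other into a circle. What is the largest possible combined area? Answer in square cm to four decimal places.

168.3859

Let x be the length used for the square. Square side x/4; circle radius (46−x)/(2π).
A(x) = (x/4)² + π·((46−x)/(2π))² = x²/16 + (46−x)²/(4π) for 0 ≤ x ≤ 46. A'(x) = x/8 − (46−x)/(2π) = 0 gives x = 4·46/(π+4) ≈ 25.7646.
A'' > 0, so the interior critical point is a minimum; the maximum is at an endpoint. A(0) = 168.3859 and A(46) = 132.2500, so the largest area is 168.3859.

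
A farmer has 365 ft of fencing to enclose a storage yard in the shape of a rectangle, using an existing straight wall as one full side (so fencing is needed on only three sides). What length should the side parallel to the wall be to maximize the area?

365/2

Let the sides perpendicular to the wall have length x and the parallel side y, so 2x + y = 365 and the area is A = xy = x(365 − 2x).
A'(x) = 365 − 4x = 0 gives x = 365/4, and A''(x) = −4 < 0 confirms a maximum.
Then y = 365 − 2·365/4 = 365/2 and A = 133225/8.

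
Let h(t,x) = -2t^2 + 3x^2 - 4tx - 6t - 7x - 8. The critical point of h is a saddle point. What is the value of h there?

-71/20

∂h/∂t = -4t - 4x - 6 = 0 and ∂h/∂x = -4t + 6x - 7 = 0, so (t, x) = (-8/5, 1/10).
The Hessian has h_{tt} = -4, h_{xx} = 6, h_{tx} = -4, giving D = -40 < 0, so the point is a saddle point.
h(-8/5, 1/10) = -71/20.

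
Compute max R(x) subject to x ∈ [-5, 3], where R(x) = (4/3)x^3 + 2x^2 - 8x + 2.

R'(x) = 4x^2 + 4x - 8, which vanishes at x = -2 and x = 1.
Evaluating at the critical points and endpoints: R(-5) = -224/3,  R(-2) = 46/3,  R(1) = -8/3,  R(3) = 32.
So the maximum is R(3) = 32.

32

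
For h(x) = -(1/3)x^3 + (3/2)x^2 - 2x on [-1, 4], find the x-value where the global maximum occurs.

Differentiating, h'(x) = -x^2 + 3x - 2; which vanishes at x = 1 and x = 2.
Compare values at every candidate in [-1, 4]: h(-1) = 23/6,  h(1) = -5/6,  h(2) = -2/3,  h(4) = -16/3.
So the maximum is h(-1) = 23/6.

-1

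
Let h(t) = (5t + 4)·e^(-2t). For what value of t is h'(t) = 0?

h'(t) = 5·e^(-2t) + (5t + 4)·(-2)·e^(-2t) = (-10t - 3)·e^(-2t). Since e^(-2t) > 0, the only critical point is t = -3/10.
h''(-3/10) has the same sign as -10 < 0, so this is a local maximum.
h(-3/10) = (5/2)·e^(3/5) ≈ 4.5553.

-3/10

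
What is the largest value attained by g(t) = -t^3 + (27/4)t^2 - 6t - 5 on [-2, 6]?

42

g'(t) = -3t^2 + (27/2)t - 6, which vanishes at t = 1/2 and t = 4.
Compare values at every candidate in [-2, 6]: g(-2) = 42,  g(1/2) = -103/16,  g(4) = 15,  g(6) = -14.
The maximum over the interval is 42, attained at t = -2.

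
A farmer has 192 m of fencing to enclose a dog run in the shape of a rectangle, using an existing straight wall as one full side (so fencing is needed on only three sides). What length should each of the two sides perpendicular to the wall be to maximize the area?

Let the sides perpendicular to the wall have length x and the parallel side y, so 2x + y = 192 and the area is A = xy = x(192 − 2x).
A'(x) = 192 − 4x = 0 gives x = 48, and A''(x) = −4 < 0 confirms a maximum.
Then y = 192 − 2·48 = 96 and A = 4608.

48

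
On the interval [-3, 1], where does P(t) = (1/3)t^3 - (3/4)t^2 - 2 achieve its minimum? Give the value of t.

P'(t) = t^2 - (3/2)t, whose only zero in [-3, 1] is t = 0.
Compare values at every candidate in [-3, 1]: P(-3) = -71/4; P(0) = -2; P(1) = -29/12.
Hence the absolute minimum is -71/4 at t = -3.

-3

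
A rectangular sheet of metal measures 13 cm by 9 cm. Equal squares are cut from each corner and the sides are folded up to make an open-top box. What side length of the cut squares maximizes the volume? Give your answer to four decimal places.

1.7446

With cut size x, the volume is V(x) = x(13 − 2x)(9 − 2x) for 0 < x < 4.5.
V'(x) = 12x^2 − 88x + 117. Setting V'(x) = 0 gives x ≈ 1.7446 (the root in (0, 4.5)).
V''(x) = 24x − 88 is negative there, so this is the maximum; V ≈ 91.4382.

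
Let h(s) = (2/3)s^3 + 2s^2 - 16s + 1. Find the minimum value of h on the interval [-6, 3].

-53/3

Differentiating, h'(s) = 2s^2 + 4s - 16; which vanishes at s = -4 and s = 2.
Compare values at every candidate in [-6, 3]: h(-6) = 25; h(-4) = 163/3; h(2) = -53/3; h(3) = -11.
Hence the absolute minimum is -53/3 at s = 2.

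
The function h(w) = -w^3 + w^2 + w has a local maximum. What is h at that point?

1

h'(w) = -3w^2 + 2w + 1. Setting h'(w) = 0 gives w ∈ {-1/3, 1}.
Second-derivative test with h''(w) = -6w + 2: h''(-1/3) = 4 > 0 ⇒ local minimum; h''(1) = -4 < 0 ⇒ local maximum.
So the local maximum value is h(1) = 1.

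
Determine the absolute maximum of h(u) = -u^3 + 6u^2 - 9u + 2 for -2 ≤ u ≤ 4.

52

Differentiating, h'(u) = -3u^2 + 12u - 9; which vanishes at u = 1 and u = 3.
Compare values at every candidate in [-2, 4]: h(-2) = 52; h(1) = -2; h(3) = 2; h(4) = -2.
Hence the absolute maximum is 52 at u = -2.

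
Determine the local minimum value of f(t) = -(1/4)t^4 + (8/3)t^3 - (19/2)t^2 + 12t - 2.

1/4

f'(t) = -t^3 + 8t^2 - 19t + 12 = 0 at t = 1, 3, 4.
Second-derivative test with f''(t) = -3t^2 + 16t - 19: f''(1) = -6 < 0 ⇒ local maximum; f''(3) = 2 > 0 ⇒ local minimum; f''(4) = -3 < 0 ⇒ local maximum.
The local minimum is f(3) = 1/4.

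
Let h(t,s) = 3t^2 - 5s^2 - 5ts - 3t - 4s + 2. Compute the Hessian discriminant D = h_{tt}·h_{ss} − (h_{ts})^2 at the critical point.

-85

∂h/∂t = 6t - 5s - 3 = 0 and ∂h/∂s = -5t - 10s - 4 = 0, so (t, s) = (2/17, -39/85).
The Hessian has h_{tt} = 6, h_{ss} = -10, h_{ts} = -5, giving D = -85 < 0, so the point is a saddle point.
D = (6)·(-10) − (-5)^2 = -85.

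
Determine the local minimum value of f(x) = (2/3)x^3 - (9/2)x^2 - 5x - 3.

-343/6

Critical points: f'(x) = 2x^2 - 9x - 5 vanishes at x = -1/2, 5.
f''(x) = 4x - 9. f''(-1/2) = -11 < 0 ⇒ local maximum; f''(5) = 11 > 0 ⇒ local minimum.
Thus f has its local minimum at x = 5, with value -343/6.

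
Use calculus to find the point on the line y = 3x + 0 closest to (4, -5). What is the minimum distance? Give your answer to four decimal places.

Minimize D(x)^2 = (x - 4)^2 + (3x + 5)^2.
d/dx[D^2] = 2(x - 4) + 2·3·(3x + 5) = 0 ⇒ x = -11/10.
Then y = -33/10 and the distance is √(289/10) ≈ 5.3759.

5.3759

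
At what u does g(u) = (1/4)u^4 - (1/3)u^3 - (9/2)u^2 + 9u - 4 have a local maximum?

1

Critical points: g'(u) = u^3 - u^2 - 9u + 9 vanishes at u = -3, 1, 3.
Second-derivative test with g''(u) = 3u^2 - 2u - 9: g''(-3) = 24 > 0 ⇒ local minimum; g''(1) = -8 < 0 ⇒ local maximum; g''(3) = 12 > 0 ⇒ local minimum.
Thus g has its local maximum at u = 1, with value 5/12.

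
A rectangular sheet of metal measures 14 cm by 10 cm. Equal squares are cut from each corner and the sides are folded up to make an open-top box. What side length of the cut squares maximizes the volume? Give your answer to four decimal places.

With cut size x, the volume is V(x) = x(14 − 2x)(10 − 2x) for 0 < x < 5.
V'(x) = 12x^2 − 96x + 140. Setting V'(x) = 0 gives x ≈ 1.9183 (the root in (0, 5)).
V''(x) = 24x − 96 is negative there, so this is the maximum; V ≈ 120.1644.

1.9183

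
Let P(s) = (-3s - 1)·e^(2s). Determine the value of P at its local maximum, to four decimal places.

0.2833

By the product rule, P'(s) = (-6s - 5)·e^(2s). Since e^(2s) > 0, the only critical point is s = -5/6.
P''(-5/6) has the same sign as -6 < 0, so this is a local maximum.
P(-5/6) = (3/2)·e^(-5/3) ≈ 0.2833.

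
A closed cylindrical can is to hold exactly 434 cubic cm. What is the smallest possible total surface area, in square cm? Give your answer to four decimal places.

With radius r and height h, πr²h = 434 so h = 434/(πr²), and S(r) = 2πr² + 2πrh = 2πr² + 2·434/r.
S'(r) = 4πr − 2·434/r² = 0 ⇒ r³ = 434/(2π), so r ≈ 4.1030 and h = 2r ≈ 8.2060.
S''(r) = 4π + 4·434/r³ > 0, so this is the minimum; S ≈ 317.3275.

317.3275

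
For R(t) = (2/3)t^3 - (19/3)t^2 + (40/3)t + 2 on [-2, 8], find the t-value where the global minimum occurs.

Differentiating, R'(t) = 2t^2 - (38/3)t + 40/3; which vanishes at t = 4/3 and t = 5.
Compare values at every candidate in [-2, 8]: R(-2) = -166/3,  R(4/3) = 818/81,  R(5) = -19/3,  R(8) = 134/3.
Hence the absolute minimum is -166/3 at t = -2.

-2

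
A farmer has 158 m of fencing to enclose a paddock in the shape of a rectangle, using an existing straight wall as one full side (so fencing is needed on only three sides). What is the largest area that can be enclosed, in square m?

Let the sides perpendicular to the wall have length x and the parallel side y, so 2x + y = 158 and the area is A = xy = x(158 − 2x).
A'(x) = 158 − 4x = 0 gives x = 79/2, and A''(x) = −4 < 0 confirms a maximum.
Then y = 158 − 2·79/2 = 79 and A = 6241/2.

6241/2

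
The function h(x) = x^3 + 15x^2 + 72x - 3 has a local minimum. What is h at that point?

Critical points: h'(x) = 3x^2 + 30x + 72 vanishes at x = -6, -4.
Second-derivative test with h''(x) = 6x + 30: h''(-6) = -6 < 0 ⇒ local maximum; h''(-4) = 6 > 0 ⇒ local minimum.
Thus h has its local minimum at x = -4, with value -115.

-115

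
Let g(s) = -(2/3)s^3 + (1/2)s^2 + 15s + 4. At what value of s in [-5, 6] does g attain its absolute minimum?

g'(s) = -2s^2 + s + 15, which vanishes at s = -5/2 and s = 3.
Compare values at every candidate in [-5, 6]: g(-5) = 149/6; g(-5/2) = -479/24; g(3) = 71/2; g(6) = -32.
The minimum over the interval is -32, attained at s = 6.

6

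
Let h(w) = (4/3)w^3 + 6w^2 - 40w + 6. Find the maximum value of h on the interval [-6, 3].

h'(w) = 4w^2 + 12w - 40, which vanishes at w = -5 and w = 2.
Candidates: h(-6) = 174,  h(-5) = 568/3,  h(2) = -118/3,  h(3) = -24.
So the maximum is h(-5) = 568/3.

568/3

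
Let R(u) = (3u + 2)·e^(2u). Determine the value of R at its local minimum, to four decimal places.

-0.1455

By the product rule, R'(u) = (6u + 7)·e^(2u). Since e^(2u) > 0, the only critical point is u = -7/6.
R''(-7/6) has the same sign as 6 > 0, so this is a local minimum.
R(-7/6) = (-3/2)·e^(-7/3) ≈ -0.1455.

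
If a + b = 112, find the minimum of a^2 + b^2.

6272

With a + b = 112, a^2 + b^2 = a^2 + (112 − a)^2.
The derivative 2a − 2(112 − a) = 4a − 224 vanishes at a = 56; second derivative 4 > 0, a minimum.
The minimum is 2·(56)^2 = 6272.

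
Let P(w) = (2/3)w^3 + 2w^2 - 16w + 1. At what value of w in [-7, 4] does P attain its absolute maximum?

-4

Differentiating, P'(w) = 2w^2 + 4w - 16; which vanishes at w = -4 and w = 2.
Evaluating at the critical points and endpoints: P(-7) = -53/3,  P(-4) = 163/3,  P(2) = -53/3,  P(4) = 35/3.
So the maximum is P(-4) = 163/3.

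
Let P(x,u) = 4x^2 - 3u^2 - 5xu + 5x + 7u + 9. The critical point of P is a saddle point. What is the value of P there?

953/73

∂P/∂x = 8x - 5u + 5 = 0 and ∂P/∂u = -5x - 6u + 7 = 0, so (x, u) = (5/73, 81/73).
The Hessian has P_{xx} = 8, P_{uu} = -6, P_{xu} = -5, giving D = -73 < 0, so the point is a saddle point.
P(5/73, 81/73) = 953/73.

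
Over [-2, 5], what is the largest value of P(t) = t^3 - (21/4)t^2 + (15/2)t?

125/4

The derivative is 3t^2 - (21/2)t + 15/2, which vanishes at t = 1 and t = 5/2.
Evaluating at the critical points and endpoints: P(-2) = -44; P(1) = 13/4; P(5/2) = 25/16; P(5) = 125/4.
The maximum over the interval is 125/4, attained at t = 5.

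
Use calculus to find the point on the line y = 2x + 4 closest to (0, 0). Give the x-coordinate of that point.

Minimize D(x)^2 = (x + 0)^2 + (2x + 4)^2.
d/dx[D^2] = 2(x + 0) + 2·2·(2x + 4) = 0 ⇒ x = -8/5.
Then y = 4/5 and the distance is √(16/5) ≈ 1.7889.

-8/5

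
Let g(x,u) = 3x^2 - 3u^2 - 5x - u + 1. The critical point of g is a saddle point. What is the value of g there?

∂g/∂x = 6x - 5 = 0 and ∂g/∂u = -6u - 1 = 0, so (x, u) = (5/6, -1/6).
The Hessian has g_{xx} = 6, g_{uu} = -6, g_{xu} = 0, giving D = -36 < 0, so the point is a saddle point.
g(5/6, -1/6) = -1.

-1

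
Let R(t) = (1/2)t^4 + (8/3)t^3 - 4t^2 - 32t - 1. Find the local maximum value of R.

101/3

R'(t) = 2t^3 + 8t^2 - 8t - 32. Setting R'(t) = 0 gives t ∈ {-4, -2, 2}.
Since R''(t) = 6t^2 + 16t - 8, we get R''(-4) = 24 > 0 ⇒ local minimum; R''(-2) = -16 < 0 ⇒ local maximum; R''(2) = 48 > 0 ⇒ local minimum.
Thus R has its local maximum at t = -2, with value 101/3.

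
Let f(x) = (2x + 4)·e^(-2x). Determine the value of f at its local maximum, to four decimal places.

By the product rule, f'(x) = (-4x - 6)·e^(-2x). Since e^(-2x) > 0, the only critical point is x = -3/2.
f''(-3/2) has the same sign as -4 < 0, so this is a local maximum.
f(-3/2) = (1)·e^(3) ≈ 20.0855.

20.0855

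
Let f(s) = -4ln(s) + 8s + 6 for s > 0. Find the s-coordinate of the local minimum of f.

1/2

f'(s) = -4/s + 8 = 0 gives s = 1/2.
f''(s) = 4/s², which is positive for s > 0, so this is a local minimum.
f(1/2) = -4·ln(1/2) + 4 + 6 ≈ 12.7726.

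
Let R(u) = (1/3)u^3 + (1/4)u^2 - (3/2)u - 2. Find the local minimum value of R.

R'(u) = u^2 + (1/2)u - 3/2 = 0 at u = -3/2, 1.
Since R''(u) = 2u + 1/2, we get R''(-3/2) = -5/2 < 0 ⇒ local maximum; R''(1) = 5/2 > 0 ⇒ local minimum.
So the local minimum value is R(1) = -35/12.

-35/12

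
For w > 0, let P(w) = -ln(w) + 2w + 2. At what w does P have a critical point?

1/2

P'(w) = -1/w + 2 = 0 gives w = 1/2.
P''(w) = 1/w², which is positive for w > 0, so this is a local minimum.
P(1/2) = -1·ln(1/2) + 1 + 2 ≈ 3.6931.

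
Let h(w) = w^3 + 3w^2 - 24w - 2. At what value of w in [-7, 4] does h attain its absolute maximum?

-4

h'(w) = 3w^2 + 6w - 24, which vanishes at w = -4 and w = 2.
Compare values at every candidate in [-7, 4]: h(-7) = -30; h(-4) = 78; h(2) = -30; h(4) = 14.
The maximum over the interval is 78, attained at w = -4.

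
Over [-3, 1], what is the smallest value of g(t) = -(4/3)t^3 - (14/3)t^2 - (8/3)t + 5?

g'(t) = -4t^2 - (28/3)t - 8/3, which vanishes at t = -2 and t = -1/3.
Candidates: g(-3) = 7, g(-2) = 7/3, g(-1/3) = 439/81, g(1) = -11/3.
The minimum over the interval is -11/3, attained at t = 1.

-11/3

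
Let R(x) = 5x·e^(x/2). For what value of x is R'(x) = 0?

-2

By the product rule, R'(x) = ((5/2)x + 5)·e^(x/2). Since e^(x/2) > 0, the only critical point is x = -2.
R''(-2) has the same sign as 5/2 > 0, so this is a local minimum.
R(-2) = (-10)·e^(-1) ≈ -3.6788.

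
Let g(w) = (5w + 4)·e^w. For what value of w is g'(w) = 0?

g'(w) = 5·e^w + (5w + 4)·1·e^w = (5w + 9)·e^w. Since e^w > 0, the only critical point is w = -9/5.
g''(-9/5) has the same sign as 5 > 0, so this is a local minimum.
g(-9/5) = (-5)·e^(-9/5) ≈ -0.8265.

-9/5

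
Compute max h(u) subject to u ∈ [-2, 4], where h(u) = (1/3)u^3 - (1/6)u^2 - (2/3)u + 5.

21

h'(u) = u^2 - (1/3)u - 2/3, which vanishes at u = -2/3 and u = 1.
Compare values at every candidate in [-2, 4]: h(-2) = 3; h(-2/3) = 427/81; h(1) = 9/2; h(4) = 21.
Hence the absolute maximum is 21 at u = 4.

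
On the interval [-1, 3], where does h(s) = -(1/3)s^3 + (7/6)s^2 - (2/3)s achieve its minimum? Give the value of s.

h'(s) = -s^2 + (7/3)s - 2/3, which vanishes at s = 1/3 and s = 2.
Compare values at every candidate in [-1, 3]: h(-1) = 13/6,  h(1/3) = -17/162,  h(2) = 2/3,  h(3) = -1/2.
So the minimum is h(3) = -1/2.

3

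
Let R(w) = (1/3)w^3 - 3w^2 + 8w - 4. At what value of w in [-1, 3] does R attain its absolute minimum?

The derivative is w^2 - 6w + 8, whose only zero in [-1, 3] is w = 2.
Evaluating at the critical points and endpoints: R(-1) = -46/3,  R(2) = 8/3,  R(3) = 2.
The minimum over the interval is -46/3, attained at w = -1.

-1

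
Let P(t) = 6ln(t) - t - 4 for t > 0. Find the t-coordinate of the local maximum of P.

6

P'(t) = 6/t − 1 = 0 gives t = 6.
P''(t) = -6/t², which is negative for t > 0, so this is a local maximum.
P(6) = 6·ln(6) - 6 - 4 ≈ 0.7506.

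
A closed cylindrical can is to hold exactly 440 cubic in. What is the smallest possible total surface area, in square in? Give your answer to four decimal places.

With radius r and height h, πr²h = 440 so h = 440/(πr²), and S(r) = 2πr² + 2πrh = 2πr² + 2·440/r.
S'(r) = 4πr − 2·440/r² = 0 ⇒ r³ = 440/(2π), so r ≈ 4.1218 and h = 2r ≈ 8.2437.
S''(r) = 4π + 4·440/r³ > 0, so this is the minimum; S ≈ 320.2455.

320.2455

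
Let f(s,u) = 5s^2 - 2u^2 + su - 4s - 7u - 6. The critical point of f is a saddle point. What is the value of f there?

∂f/∂s = 10s + u - 4 = 0 and ∂f/∂u = s - 4u - 7 = 0, so (s, u) = (23/41, -66/41).
The Hessian has f_{ss} = 10, f_{uu} = -4, f_{su} = 1, giving D = -41 < 0, so the point is a saddle point.
f(23/41, -66/41) = -61/41.

-61/41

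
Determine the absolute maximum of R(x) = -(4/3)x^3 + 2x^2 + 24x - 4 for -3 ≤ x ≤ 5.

Differentiating, R'(x) = -4x^2 + 4x + 24; which vanishes at x = -2 and x = 3.
Candidates: R(-3) = -22,  R(-2) = -100/3,  R(3) = 50,  R(5) = -2/3.
The maximum over the interval is 50, attained at x = 3.

50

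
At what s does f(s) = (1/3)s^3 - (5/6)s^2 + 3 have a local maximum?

f'(s) = s^2 - (5/3)s = 0 at s = 0, 5/3.
Since f''(s) = 2s - 5/3, we get f''(0) = -5/3 < 0 ⇒ local maximum; f''(5/3) = 5/3 > 0 ⇒ local minimum.
Thus f has its local maximum at s = 0, with value 3.

0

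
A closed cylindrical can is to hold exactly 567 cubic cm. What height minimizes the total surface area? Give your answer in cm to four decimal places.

8.9708

With radius r and height h, πr²h = 567 so h = 567/(πr²), and S(r) = 2πr² + 2πrh = 2πr² + 2·567/r.
S'(r) = 4πr − 2·567/r² = 0 ⇒ r³ = 567/(2π), so r ≈ 4.4854 and h = 2r ≈ 8.9708.
S''(r) = 4π + 4·567/r³ > 0, so this is the minimum; S ≈ 379.2305.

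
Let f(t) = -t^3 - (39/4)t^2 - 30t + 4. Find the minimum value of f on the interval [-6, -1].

f'(t) = -3t^2 - (39/2)t - 30, which vanishes at t = -4 and t = -5/2.
Evaluating at the critical points and endpoints: f(-6) = 49; f(-4) = 32; f(-5/2) = 539/16; f(-1) = 101/4.
The minimum over the interval is 101/4, attained at t = -1.

101/4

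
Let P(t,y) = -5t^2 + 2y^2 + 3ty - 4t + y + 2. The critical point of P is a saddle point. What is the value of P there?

137/49

∂P/∂t = -10t + 3y - 4 = 0 and ∂P/∂y = 3t + 4y + 1 = 0, so (t, y) = (-19/49, 2/49).
The Hessian has P_{tt} = -10, P_{yy} = 4, P_{ty} = 3, giving D = -49 < 0, so the point is a saddle point.
P(-19/49, 2/49) = 137/49.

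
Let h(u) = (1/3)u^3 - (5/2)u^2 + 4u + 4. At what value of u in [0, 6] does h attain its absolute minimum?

The derivative is u^2 - 5u + 4, which vanishes at u = 1 and u = 4.
Compare values at every candidate in [0, 6]: h(0) = 4,  h(1) = 35/6,  h(4) = 4/3,  h(6) = 10.
Hence the absolute minimum is 4/3 at u = 4.

4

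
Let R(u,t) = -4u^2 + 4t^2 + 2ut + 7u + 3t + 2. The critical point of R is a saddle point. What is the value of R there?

∂R/∂u = -8u + 2t + 7 = 0 and ∂R/∂t = 2u + 8t + 3 = 0, so (u, t) = (25/34, -19/34).
The Hessian has R_{uu} = -8, R_{tt} = 8, R_{ut} = 2, giving D = -68 < 0, so the point is a saddle point.
R(25/34, -19/34) = 127/34.

127/34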